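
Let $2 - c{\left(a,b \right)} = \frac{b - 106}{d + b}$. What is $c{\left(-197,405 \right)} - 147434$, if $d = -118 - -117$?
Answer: $- \frac{59562827}{404} \approx -1.4743 \cdot 10^{5}$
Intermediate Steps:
$d = -1$ ($d = -118 + 117 = -1$)
$c{\left(a,b \right)} = 2 - \frac{-106 + b}{-1 + b}$ ($c{\left(a,b \right)} = 2 - \frac{b - 106}{-1 + b} = 2 - \frac{-106 + b}{-1 + b}$)
$c{\left(-197,405 \right)} - 147434 = \frac{104 + 405}{-1 + 405} - 147434 = \frac{1}{404} \cdot 509 - 147434 = \frac{509}{404} - 147434 = - \frac{59562827}{404}$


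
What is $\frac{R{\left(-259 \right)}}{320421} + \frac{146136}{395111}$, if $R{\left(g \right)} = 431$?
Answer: $\frac{46995336097}{126601861731} \approx 0.37121$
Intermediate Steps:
$\frac{R{\left(-259 \right)}}{320421} + \frac{146136}{395111} = \frac{431}{320421} + \frac{146136}{395111} = \frac{46995336097}{126601861731}$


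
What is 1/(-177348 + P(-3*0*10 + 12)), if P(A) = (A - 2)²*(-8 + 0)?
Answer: -1/178148 ≈ -5.6133e-6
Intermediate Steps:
P(A) = -8*(-2 + A)² (P(A) = (-2 + A)²*(-8) = -8*(-2 + A)²)
1/(-177348 + P(-3*0*10 + 12)) = 1/(-177348 - 8*(-2 + (-3*0*10 + 12))²) = 1/(-177348 - 8*(-2 + (0*10 + 12))²) = 1/(-177348 - 8*(-2 + (0 + 12))²) = 1/(-177348 - 8*(-2 + 12)²) = 1/(-177348 - 8*10²) = 1/(-177348 - 8*100) = 1/(-177348 - 800) = 1/(-178148) = -1/178148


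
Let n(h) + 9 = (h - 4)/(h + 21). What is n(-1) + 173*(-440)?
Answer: -304517/4 ≈ -76129.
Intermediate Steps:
n(h) = -9 + (-4 + h)/(21 + h) (n(h) = -9 + (h - 4)/(h + 21) = -9 + (-4 + h)/(21 + h))
n(-1) + 173*(-440) = (-193 - 8*(-1))/(21 - 1) + 173*(-440) = (-193 + 8)/20 - 76120 = (1/20)*(-185) - 76120 = -37/4 - 76120 = -304517/4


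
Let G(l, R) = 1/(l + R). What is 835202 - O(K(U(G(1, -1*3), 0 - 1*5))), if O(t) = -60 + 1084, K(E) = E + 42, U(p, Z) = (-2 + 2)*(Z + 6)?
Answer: 834178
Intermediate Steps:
G(l, R) = 1/(R + l)
U(p, Z) = 0 (U(p, Z) = 0*(6 + Z) = 0)
K(E) = 42 + E
O(t) = 1024
835202 - O(K(U(G(1, -1*3), 0 - 1*5))) = 835202 - 1*1024 = 835202 - 1024 = 834178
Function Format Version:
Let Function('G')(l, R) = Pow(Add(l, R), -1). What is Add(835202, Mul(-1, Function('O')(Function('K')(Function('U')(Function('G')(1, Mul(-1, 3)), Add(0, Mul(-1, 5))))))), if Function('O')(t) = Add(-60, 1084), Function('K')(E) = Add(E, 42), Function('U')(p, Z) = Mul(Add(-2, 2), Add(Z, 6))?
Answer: 834178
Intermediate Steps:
Function('G')(l, R) = Pow(Add(R, l), -1)
Function('U')(p, Z) = 0 (Function('U')(p, Z) = Mul(0, Add(6, Z)) = 0)
Function('K')(E) = Add(42, E)
Function('O')(t) = 1024
Add(835202, Mul(-1, Function('O')(Function('K')(Function('U')(Function('G')(1, Mul(-1, 3)), Add(0, Mul(-1, 5))))))) = Add(835202, Mul(-1, 1024)) = Add(835202, -1024) = 834178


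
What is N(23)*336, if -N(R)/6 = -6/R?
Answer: 12096/23 ≈ 525.91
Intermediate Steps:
N(R) = 36/R (N(R) = -(-36)/R = 36/R)
N(23)*336 = (36/23)*336 = 12096/23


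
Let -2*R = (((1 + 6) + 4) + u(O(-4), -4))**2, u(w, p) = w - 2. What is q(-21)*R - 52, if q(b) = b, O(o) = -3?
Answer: 326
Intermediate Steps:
u(w, p) = -2 + w
R = -18 (R = -(((1 + 6) + 4) + (-2 - 3))**2/2 = -((7 + 4) - 5)**2/2 = -(11 - 5)**2/2 = -1/2*6**2 = -1/2*36 = -18)
q(-21)*R - 52 = -21*(-18) - 52 = 378 - 52 = 326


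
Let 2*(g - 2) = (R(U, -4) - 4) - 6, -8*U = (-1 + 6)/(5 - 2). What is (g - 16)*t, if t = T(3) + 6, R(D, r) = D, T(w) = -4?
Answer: -917/24 ≈ -38.208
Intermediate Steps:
U = -5/24 (U = -(-1 + 6)/(8*(5 - 2)) = -5/(8*3) = -⅛*5/3 = -5/24 ≈ -0.20833)
t = 2 (t = -4 + 6 = 2)
g = -149/48 (g = 2 + ((-5/24 - 4) - 6)/2 = 2 + (-101/24 - 6)/2 = 2 + (½)*(-245/24) = 2 - 245/48 = -149/48 ≈ -3.1042)
(g - 16)*t = (-149/48 - 16)*2 = -917/48*2 = -917/24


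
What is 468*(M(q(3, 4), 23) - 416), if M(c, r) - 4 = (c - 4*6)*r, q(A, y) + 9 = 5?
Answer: -494208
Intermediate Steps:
q(A, y) = -4 (q(A, y) = -9 + 5 = -4)
M(c, r) = 4 + r*(-24 + c) (M(c, r) = 4 + (c - 4*6)*r = 4 + (c - 24)*r = 4 + (-24 + c)*r = 4 + r*(-24 + c))
468*(M(q(3, 4), 23) - 416) = 468*((4 - 24*23 - 4*23) - 416) = 468*((4 - 552 - 92) - 416) = 468*(-640 - 416) = 468*(-1056) = -494208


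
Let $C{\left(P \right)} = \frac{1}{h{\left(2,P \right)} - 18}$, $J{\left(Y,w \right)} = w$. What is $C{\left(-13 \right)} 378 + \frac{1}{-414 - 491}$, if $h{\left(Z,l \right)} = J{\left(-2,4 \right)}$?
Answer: $- \frac{24436}{905} \approx -27.001$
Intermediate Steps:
$h{\left(Z,l \right)} = 4$
$C{\left(P \right)} = - \frac{1}{14}$ ($C{\left(P \right)} = \frac{1}{4 - 18} = \frac{1}{-14} = - \frac{1}{14}$)
$C{\left(-13 \right)} 378 + \frac{1}{-414 - 491} = \left(- \frac{1}{14}\right) 378 + \frac{1}{-414 - 491} = -27 + \frac{1}{-905} = -27 - \frac{1}{905} = - \frac{24436}{905}$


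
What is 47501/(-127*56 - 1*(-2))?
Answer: -47501/7110 ≈ -6.6809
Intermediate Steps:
47501/(-127*56 - 1*(-2)) = 47501/(-7112 + 2) = 47501/(-7110) = 47501*(-1/7110) = -47501/7110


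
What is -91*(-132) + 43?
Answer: 12055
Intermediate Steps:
-91*(-132) + 43 = 12012 + 43 = 12055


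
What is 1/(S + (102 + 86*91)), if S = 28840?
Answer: 1/36768 ≈ 2.7198e-5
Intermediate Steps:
1/(S + (102 + 86*91)) = 1/(28840 + (102 + 86*91)) = 1/(28840 + (102 + 7826)) = 1/(28840 + 7928) = 1/36768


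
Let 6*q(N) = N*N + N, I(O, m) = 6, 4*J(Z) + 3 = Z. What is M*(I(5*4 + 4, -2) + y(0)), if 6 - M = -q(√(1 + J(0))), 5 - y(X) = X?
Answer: 539/8 ≈ 67.375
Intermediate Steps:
J(Z) = -¾ + Z/4
y(X) = 5 - X
q(N) = N/6 + N²/6 (q(N) = (N*N + N)/6 = (N² + N)/6 = (N + N²)/6 = N/6 + N²/6)
M = 49/8 (M = 6 - (-1)*√(1 + (-¾ + (¼)*0))*(1 + √(1 + (-¾ + (¼)*0)))/6 = 6 - (-1)*√(1 + (-¾ + 0))*(1 + √(1 + (-¾ + 0)))/6 = 6 - (-1)*√(1 - ¾)*(1 + √(1 - ¾))/6 = 6 - (-1)*√(¼)*(1 + √(¼))/6 = 6 - (-1)*(⅙)*(½)*(1 + ½) = 6 - (-1)*(⅙)*(½)*(3/2) = 6 - (-1)/8 = 6 - 1*(-⅛) = 6 + ⅛ = 49/8 ≈ 6.1250)
M*(I(5*4 + 4, -2) + y(0)) = 49*(6 + (5 - 1*0))/8 = 49*(6 + (5 + 0))/8 = 49*(6 + 5)/8 = (49/8)*11 = 539/8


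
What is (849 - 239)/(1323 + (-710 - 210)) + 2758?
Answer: 1112084/403 ≈ 2759.5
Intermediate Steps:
(849 - 239)/(1323 + (-710 - 210)) + 2758 = 610/(1323 - 920) + 2758 = 610/403 + 2758 = 1112084/403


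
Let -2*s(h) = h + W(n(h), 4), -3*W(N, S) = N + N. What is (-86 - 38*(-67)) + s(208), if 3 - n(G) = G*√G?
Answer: 2357 - 832*√13/3 ≈ 1357.1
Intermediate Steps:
n(G) = 3 - G^(3/2) (n(G) = 3 - G*√G = 3 - G^(3/2))
W(N, S) = -2*N/3 (W(N, S) = -(N + N)/3 = -2*N/3)
s(h) = 1 - h/2 - h^(3/2)/3 (s(h) = -(h - 2*(3 - h^(3/2))/3)/2 = -(h + (-2 + 2*h^(3/2)/3))/2 = -(-2 + h + 2*h^(3/2)/3)/2 = 1 - h/2 - h^(3/2)/3)
(-86 - 38*(-67)) + s(208) = (-86 - 38*(-67)) + (1 - ½*208 - 832*√13/3) = (-86 + 2546) + (1 - 104 - 832*√13/3) = 2460 + (1 - 104 - 832*√13/3) = 2460 + (-103 - 832*√13/3) = 2357 - 832*√13/3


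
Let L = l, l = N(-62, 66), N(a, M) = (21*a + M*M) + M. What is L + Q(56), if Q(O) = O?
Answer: 3176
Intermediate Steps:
N(a, M) = M + M² + 21*a (N(a, M) = (21*a + M²) + M = (M² + 21*a) + M = M + M² + 21*a)
l = 3120 (l = 66 + 66² + 21*(-62) = 66 + 4356 - 1302 = 3120)
L = 3120
L + Q(56) = 3120 + 56 = 3176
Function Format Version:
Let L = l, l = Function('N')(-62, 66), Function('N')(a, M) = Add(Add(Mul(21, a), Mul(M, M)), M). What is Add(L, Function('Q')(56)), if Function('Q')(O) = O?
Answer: 3176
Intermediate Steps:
Function('N')(a, M) = Add(M, Pow(M, 2), Mul(21, a)) (Function('N')(a, M) = Add(Add(Mul(21, a), Pow(M, 2)), M) = Add(Add(Pow(M, 2), Mul(21, a)), M) = Add(M, Pow(M, 2), Mul(21, a)))
l = 3120 (l = Add(66, Pow(66, 2), Mul(21, -62)) = Add(66, 4356, -1302) = 3120)
L = 3120
Add(L, Function('Q')(56)) = Add(3120, 56) = 3176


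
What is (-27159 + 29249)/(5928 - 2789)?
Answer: 2090/3139 ≈ 0.66582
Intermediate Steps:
(-27159 + 29249)/(5928 - 2789) = 2090/3139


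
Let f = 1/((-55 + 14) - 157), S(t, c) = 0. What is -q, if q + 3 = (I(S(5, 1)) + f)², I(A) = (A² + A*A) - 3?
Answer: -236413/39204 ≈ -6.0303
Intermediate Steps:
I(A) = -3 + 2*A² (I(A) = (A² + A²) - 3 = 2*A² - 3 = -3 + 2*A²)
f = -1/198 (f = 1/(-41 - 157) = 1/(-198) = -1/198 ≈ -0.0050505)
q = 236413/39204 (q = -3 + ((-3 + 2*0²) - 1/198)² = -3 + ((-3 + 2*0) - 1/198)² = -3 + ((-3 + 0) - 1/198)² = -3 + (-3 - 1/198)² = -3 + (-595/198)² = -3 + 354025/39204 = 236413/39204 ≈ 6.0303)
-q = -1*236413/39204 = -236413/39204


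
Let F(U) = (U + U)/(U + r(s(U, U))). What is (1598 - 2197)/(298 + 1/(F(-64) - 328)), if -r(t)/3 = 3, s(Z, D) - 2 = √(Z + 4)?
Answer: -14265784/7097095 ≈ -2.0101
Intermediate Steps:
s(Z, D) = 2 + √(4 + Z) (s(Z, D) = 2 + √(Z + 4) = 2 + √(4 + Z))
r(t) = -9 (r(t) = -3*3 = -9)
F(U) = 2*U/(-9 + U) (F(U) = (U + U)/(U - 9) = (2*U)/(-9 + U) = 2*U/(-9 + U))
(1598 - 2197)/(298 + 1/(F(-64) - 328)) = (1598 - 2197)/(298 + 1/(2*(-64)/(-9 - 64) - 328)) = -599/(298 + 1/(2*(-64)/(-73) - 328)) = -599/(298 + 1/(2*(-64)*(-1/73) - 328)) = -599/(298 + 1/(128/73 - 328)) = -599/(298 + 1/(-23816/73)) = -599/(298 - 73/23816) = -599/7097095/23816 = -599*23816/7097095 = -14265784/7097095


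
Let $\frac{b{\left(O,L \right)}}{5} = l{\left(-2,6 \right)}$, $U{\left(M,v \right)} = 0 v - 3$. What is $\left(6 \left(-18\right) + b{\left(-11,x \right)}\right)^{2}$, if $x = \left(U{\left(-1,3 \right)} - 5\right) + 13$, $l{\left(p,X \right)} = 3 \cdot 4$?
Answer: $2304$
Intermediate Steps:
$U{\left(M,v \right)} = -3$ ($U{\left(M,v \right)} = 0 - 3 = -3$)
$l{\left(p,X \right)} = 12$
$x = 5$ ($x = \left(-3 - 5\right) + 13 = -8 + 13 = 5$)
$b{\left(O,L \right)} = 60$ ($b{\left(O,L \right)} = 5 \cdot 12 = 60$)
$\left(6 \left(-18\right) + b{\left(-11,x \right)}\right)^{2} = \left(6 \left(-18\right) + 60\right)^{2} = \left(-108 + 60\right)^{2} = \left(-48\right)^{2} = 2304$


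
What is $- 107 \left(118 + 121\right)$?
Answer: $-25573$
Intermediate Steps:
$- 107 \left(118 + 121\right) = \left(-107\right) 239 = -25573$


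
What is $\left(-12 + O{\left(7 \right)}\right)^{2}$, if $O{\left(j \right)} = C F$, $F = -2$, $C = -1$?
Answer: $100$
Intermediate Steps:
$O{\left(j \right)} = 2$ ($O{\left(j \right)} = \left(-1\right) \left(-2\right) = 2$)
$\left(-12 + O{\left(7 \right)}\right)^{2} = \left(-12 + 2\right)^{2} = \left(-10\right)^{2} = 100$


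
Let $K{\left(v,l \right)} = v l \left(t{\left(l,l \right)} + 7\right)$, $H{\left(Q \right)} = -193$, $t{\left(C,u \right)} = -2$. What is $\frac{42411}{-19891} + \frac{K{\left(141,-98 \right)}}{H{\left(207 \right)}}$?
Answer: $\frac{1366083867}{3838963} \approx 355.85$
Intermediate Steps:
$K{\left(v,l \right)} = 5 l v$ ($K{\left(v,l \right)} = v l \left(-2 + 7\right) = l v 5 = 5 l v$)
$\frac{42411}{-19891} + \frac{K{\left(141,-98 \right)}}{H{\left(207 \right)}} = \frac{42411}{-19891} + \frac{5 \left(-98\right) 141}{-193} = 42411 \left(- \frac{1}{19891}\right) - - \frac{69090}{193} = - \frac{42411}{19891} + \frac{69090}{193} = \frac{1366083867}{3838963}$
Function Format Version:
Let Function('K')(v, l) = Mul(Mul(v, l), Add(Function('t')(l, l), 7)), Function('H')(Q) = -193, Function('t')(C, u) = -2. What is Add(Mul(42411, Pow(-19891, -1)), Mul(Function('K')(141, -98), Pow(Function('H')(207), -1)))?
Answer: Rational(1366083867, 3838963) ≈ 355.85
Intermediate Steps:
Function('K')(v, l) = Mul(5, l, v) (Function('K')(v, l) = Mul(Mul(v, l), Add(-2, 7)) = Mul(Mul(l, v), 5) = Mul(5, l, v))
Add(Mul(42411, Pow(-19891, -1)), Mul(Function('K')(141, -98), Pow(Function('H')(207), -1))) = Add(Mul(42411, Pow(-19891, -1)), Mul(Mul(5, -98, 141), Pow(-193, -1))) = Add(Mul(42411, Rational(-1, 19891)), Mul(-69090, Rational(-1, 193))) = Add(Rational(-42411, 19891), Rational(69090, 193)) = Rational(1366083867, 3838963)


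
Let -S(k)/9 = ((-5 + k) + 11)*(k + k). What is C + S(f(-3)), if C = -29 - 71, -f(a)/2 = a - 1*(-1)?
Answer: -820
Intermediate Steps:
f(a) = -2 - 2*a (f(a) = -2*(a - 1*(-1)) = -2*(a + 1) = -2*(1 + a) = -2 - 2*a)
S(k) = -18*k*(6 + k) (S(k) = -9*((-5 + k) + 11)*(k + k) = -9*(6 + k)*2*k = -18*k*(6 + k))
C = -100
C + S(f(-3)) = -100 - 18*(-2 - 2*(-3))*(6 + (-2 - 2*(-3))) = -100 - 18*(-2 + 6)*(6 + (-2 + 6)) = -100 - 18*4*(6 + 4) = -100 - 18*4*10 = -100 - 720 = -820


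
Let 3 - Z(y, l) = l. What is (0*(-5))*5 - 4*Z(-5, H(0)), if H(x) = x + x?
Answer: -12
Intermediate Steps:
H(x) = 2*x
Z(y, l) = 3 - l
(0*(-5))*5 - 4*Z(-5, H(0)) = (0*(-5))*5 - 4*(3 - 2*0) = 0*5 - 4*(3 - 1*0) = 0 - 4*(3 + 0) = 0 - 4*3 = 0 - 12 = -12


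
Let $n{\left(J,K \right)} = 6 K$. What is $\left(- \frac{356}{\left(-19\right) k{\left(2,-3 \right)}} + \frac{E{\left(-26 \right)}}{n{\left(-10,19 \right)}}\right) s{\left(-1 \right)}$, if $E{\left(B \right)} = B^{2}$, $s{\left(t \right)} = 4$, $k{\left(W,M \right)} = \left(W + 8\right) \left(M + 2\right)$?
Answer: $\frac{4624}{285} \approx 16.225$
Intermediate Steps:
$k{\left(W,M \right)} = \left(2 + M\right) \left(8 + W\right)$ ($k{\left(W,M \right)} = \left(8 + W\right) \left(2 + M\right) = \left(2 + M\right) \left(8 + W\right)$)
$\left(- \frac{356}{\left(-19\right) k{\left(2,-3 \right)}} + \frac{E{\left(-26 \right)}}{n{\left(-10,19 \right)}}\right) s{\left(-1 \right)} = \left(- \frac{356}{\left(-19\right) \left(16 + 2 \cdot 2 + 8 \left(-3\right) - 6\right)} + \frac{\left(-26\right)^{2}}{6 \cdot 19}\right) 4 = \left(- \frac{356}{\left(-19\right) \left(16 + 4 - 24 - 6\right)} + \frac{676}{114}\right) 4 = \left(- \frac{356}{\left(-19\right) \left(-10\right)} + 676 \cdot \frac{1}{114}\right) 4 = \left(- \frac{356}{190} + \frac{338}{57}\right) 4 = \left(\left(-356\right) \frac{1}{190} + \frac{338}{57}\right) 4 = \left(- \frac{178}{95} + \frac{338}{57}\right) 4 = \frac{1156}{285} \cdot 4 = \frac{4624}{285}$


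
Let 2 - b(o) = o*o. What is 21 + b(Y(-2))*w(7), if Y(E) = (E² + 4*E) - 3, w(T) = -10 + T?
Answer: 162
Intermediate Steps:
Y(E) = -3 + E² + 4*E
b(o) = 2 - o² (b(o) = 2 - o*o = 2 - o²)
21 + b(Y(-2))*w(7) = 21 + (2 - (-3 + (-2)² + 4*(-2))²)*(-10 + 7) = 21 + (2 - (-3 + 4 - 8)²)*(-3) = 21 + (2 - 1*(-7)²)*(-3) = 21 + (2 - 1*49)*(-3) = 21 + (2 - 49)*(-3) = 21 - 47*(-3) = 21 + 141 = 162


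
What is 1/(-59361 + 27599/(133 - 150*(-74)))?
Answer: -11233/666774514 ≈ -1.6847e-5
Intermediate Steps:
1/(-59361 + 27599/(133 - 150*(-74))) = 1/(-59361 + 27599/(133 + 11100)) = 1/(-59361 + 27599/11233) = 1/(-666774514/11233) = -11233/666774514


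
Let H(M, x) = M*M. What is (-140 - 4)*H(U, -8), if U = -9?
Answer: -11664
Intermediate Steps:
H(M, x) = M²
(-140 - 4)*H(U, -8) = (-140 - 4)*(-9)² = -144*81 = -11664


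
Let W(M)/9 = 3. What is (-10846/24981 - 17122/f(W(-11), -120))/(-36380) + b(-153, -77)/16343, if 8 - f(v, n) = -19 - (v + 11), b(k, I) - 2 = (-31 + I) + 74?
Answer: 116170542434/21941432339775 ≈ 0.0052946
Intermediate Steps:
b(k, I) = 45 + I (b(k, I) = 2 + ((-31 + I) + 74) = 2 + (43 + I) = 45 + I)
W(M) = 27 (W(M) = 9*3 = 27)
f(v, n) = 38 + v (f(v, n) = 8 - (-19 - (v + 11)) = 8 - (-19 - (11 + v)) = 8 - (-19 + (-11 - v)) = 8 - (-30 - v) = 8 + (30 + v) = 38 + v)
(-10846/24981 - 17122/f(W(-11), -120))/(-36380) + b(-153, -77)/16343 = (-10846/24981 - 17122/(38 + 27))/(-36380) + (45 - 77)/16343 = (-10846*1/24981 - 17122/65)*(-1/36380) - 32*1/16343 = (-986/2271 - 17122*1/65)*(-1/36380) - 32/16343 = (-986/2271 - 17122/65)*(-1/36380) - 32/16343 = -38948152/147615*(-1/36380) - 32/16343 = 9737038/1342558425 - 32/16343 = 116170542434/21941432339775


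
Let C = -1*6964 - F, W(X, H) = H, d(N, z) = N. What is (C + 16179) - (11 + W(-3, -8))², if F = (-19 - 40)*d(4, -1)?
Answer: 9442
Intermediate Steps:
F = -236 (F = (-19 - 40)*4 = -59*4 = -236)
C = -6728 (C = -1*6964 - 1*(-236) = -6964 + 236 = -6728)
(C + 16179) - (11 + W(-3, -8))² = (-6728 + 16179) - (11 - 8)² = 9451 - 1*3² = 9451 - 1*9 = 9451 - 9 = 9442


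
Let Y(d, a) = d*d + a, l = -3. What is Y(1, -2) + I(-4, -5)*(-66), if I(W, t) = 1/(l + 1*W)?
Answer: 59/7 ≈ 8.4286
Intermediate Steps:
I(W, t) = 1/(-3 + W) (I(W, t) = 1/(-3 + 1*W) = 1/(-3 + W))
Y(d, a) = a + d² (Y(d, a) = d² + a = a + d²)
Y(1, -2) + I(-4, -5)*(-66) = (-2 + 1²) - 66/(-3 - 4) = (-2 + 1) - 66/(-7) = -1 - ⅐*(-66) = -1 + 66/7 = 59/7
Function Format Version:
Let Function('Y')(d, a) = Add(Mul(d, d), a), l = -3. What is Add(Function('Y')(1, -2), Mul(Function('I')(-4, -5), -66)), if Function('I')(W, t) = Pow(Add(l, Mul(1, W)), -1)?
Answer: Rational(59, 7) ≈ 8.4286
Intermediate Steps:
Function('I')(W, t) = Pow(Add(-3, W), -1) (Function('I')(W, t) = Pow(Add(-3, Mul(1, W)), -1) = Pow(Add(-3, W), -1))
Function('Y')(d, a) = Add(a, Pow(d, 2)) (Function('Y')(d, a) = Add(Pow(d, 2), a) = Add(a, Pow(d, 2)))
Add(Function('Y')(1, -2), Mul(Function('I')(-4, -5), -66)) = Add(Add(-2, Pow(1, 2)), Mul(Pow(Add(-3, -4), -1), -66)) = Add(Add(-2, 1), Mul(Pow(-7, -1), -66)) = Add(-1, Mul(Rational(-1, 7), -66)) = Add(-1, Rational(66, 7)) = Rational(59, 7)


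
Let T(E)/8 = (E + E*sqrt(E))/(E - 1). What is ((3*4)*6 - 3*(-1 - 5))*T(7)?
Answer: 840 + 840*sqrt(7) ≈ 3062.4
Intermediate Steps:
T(E) = 8*(E + E**(3/2))/(-1 + E) (T(E) = 8*((E + E*sqrt(E))/(E - 1)) = 8*((E + E**(3/2))/(-1 + E)) = 8*(E + E**(3/2))/(-1 + E))
((3*4)*6 - 3*(-1 - 5))*T(7) = ((3*4)*6 - 3*(-1 - 5))*(8*(7 + 7**(3/2))/(-1 + 7)) = (12*6 - 3*(-6))*(8*(7 + 7*sqrt(7))/6) = (72 + 18)*(8*(1/6)*(7 + 7*sqrt(7))) = 90*(28/3 + 28*sqrt(7)/3) = 840 + 840*sqrt(7)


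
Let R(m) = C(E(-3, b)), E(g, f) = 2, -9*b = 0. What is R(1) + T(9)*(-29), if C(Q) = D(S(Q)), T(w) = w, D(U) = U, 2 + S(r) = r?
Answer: -261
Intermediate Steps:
b = 0 (b = -⅑*0 = 0)
S(r) = -2 + r
C(Q) = -2 + Q
R(m) = 0 (R(m) = -2 + 2 = 0)
R(1) + T(9)*(-29) = 0 + 9*(-29) = 0 - 261 = -261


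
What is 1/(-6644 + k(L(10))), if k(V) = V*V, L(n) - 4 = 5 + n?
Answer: -1/6283 ≈ -0.00015916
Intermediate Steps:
L(n) = 9 + n (L(n) = 4 + (5 + n) = 9 + n)
k(V) = V²
1/(-6644 + k(L(10))) = 1/(-6644 + (9 + 10)²) = 1/(-6644 + 19²) = 1/(-6644 + 361) = 1/(-6283) = -1/6283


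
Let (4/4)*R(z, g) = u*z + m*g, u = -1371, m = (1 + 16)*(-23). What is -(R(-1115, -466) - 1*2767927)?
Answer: 1057056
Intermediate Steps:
m = -391 (m = 17*(-23) = -391)
R(z, g) = -1371*z - 391*g
-(R(-1115, -466) - 1*2767927) = -((-1371*(-1115) - 391*(-466)) - 1*2767927) = -((1528665 + 182206) - 2767927) = -(1710871 - 2767927) = -1*(-1057056) = 1057056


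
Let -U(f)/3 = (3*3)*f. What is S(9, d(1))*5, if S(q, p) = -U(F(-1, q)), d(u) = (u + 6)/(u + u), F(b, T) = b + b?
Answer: -270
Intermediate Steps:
F(b, T) = 2*b
U(f) = -27*f (U(f) = -3*3*3*f = -27*f)
d(u) = (6 + u)/(2*u) (d(u) = (6 + u)/((2*u)) = (6 + u)*(1/(2*u)) = (6 + u)/(2*u))
S(q, p) = -54 (S(q, p) = -(-27)*2*(-1) = -(-27)*(-2) = -1*54 = -54)
S(9, d(1))*5 = -54*5 = -270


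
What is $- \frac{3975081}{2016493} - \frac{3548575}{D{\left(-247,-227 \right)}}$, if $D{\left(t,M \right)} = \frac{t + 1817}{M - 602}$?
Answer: $\frac{1186409939975921}{633178802} \approx 1.8737 \cdot 10^{6}$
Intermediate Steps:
$D{\left(t,M \right)} = \frac{1817 + t}{-602 + M}$
$- \frac{3975081}{2016493} - \frac{3548575}{D{\left(-247,-227 \right)}} = - \frac{3975081}{2016493} - \frac{3548575}{\frac{1}{-602 - 227} \left(1817 - 247\right)} = \left(-3975081\right) \frac{1}{2016493} - \frac{3548575}{\frac{1}{-829} \cdot 1570} = - \frac{3975081}{2016493} - \frac{3548575}{\left(- \frac{1}{829}\right) 1570} = - \frac{3975081}{2016493} - \frac{3548575}{- \frac{1570}{829}} = - \frac{3975081}{2016493} - - \frac{588353735}{314} = - \frac{3975081}{2016493} + \frac{588353735}{314} = \frac{1186409939975921}{633178802}$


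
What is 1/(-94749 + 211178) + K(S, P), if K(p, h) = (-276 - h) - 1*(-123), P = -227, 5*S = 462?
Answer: 8615747/116429 ≈ 74.000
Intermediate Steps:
S = 462/5 (S = (1/5)*462 = 462/5 ≈ 92.400)
K(p, h) = -153 - h (K(p, h) = (-276 - h) + 123 = -153 - h)
1/(-94749 + 211178) + K(S, P) = 1/(-94749 + 211178) + (-153 - 1*(-227)) = 1/116429 + (-153 + 227) = 1/116429 + 74 = 8615747/116429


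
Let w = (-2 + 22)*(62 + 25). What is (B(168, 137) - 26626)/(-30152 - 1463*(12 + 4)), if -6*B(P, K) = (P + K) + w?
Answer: 161801/321360 ≈ 0.50349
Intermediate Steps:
w = 1740 (w = 20*87 = 1740)
B(P, K) = -290 - K/6 - P/6 (B(P, K) = -((P + K) + 1740)/6 = -((K + P) + 1740)/6 = -(1740 + K + P)/6 = -290 - K/6 - P/6)
(B(168, 137) - 26626)/(-30152 - 1463*(12 + 4)) = ((-290 - ⅙*137 - ⅙*168) - 26626)/(-30152 - 1463*(12 + 4)) = ((-290 - 137/6 - 28) - 26626)/(-30152 - 1463*16) = (-2045/6 - 26626)/(-30152 - 23408) = -161801/6/(-53560) = -161801/6*(-1/53560) = 161801/321360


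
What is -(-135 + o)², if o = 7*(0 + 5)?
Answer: -10000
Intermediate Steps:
o = 35 (o = 7*5 = 35)
-(-135 + o)² = -(-135 + 35)² = -1*(-100)² = -1*10000 = -10000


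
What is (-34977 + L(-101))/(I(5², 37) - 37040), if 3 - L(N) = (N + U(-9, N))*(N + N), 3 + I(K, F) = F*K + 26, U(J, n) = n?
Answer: 37889/18046 ≈ 2.0996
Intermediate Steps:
I(K, F) = 23 + F*K (I(K, F) = -3 + (F*K + 26) = -3 + (26 + F*K) = 23 + F*K)
L(N) = 3 - 4*N² (L(N) = 3 - (N + N)*(N + N) = 3 - 2*N*2*N = 3 - 4*N²)
(-34977 + L(-101))/(I(5², 37) - 37040) = (-34977 + (3 - 4*(-101)²))/((23 + 37*5²) - 37040) = (-34977 + (3 - 4*10201))/((23 + 37*25) - 37040) = (-34977 + (3 - 40804))/((23 + 925) - 37040) = (-34977 - 40801)/(948 - 37040) = -75778/(-36092) = -75778*(-1/36092) = 37889/18046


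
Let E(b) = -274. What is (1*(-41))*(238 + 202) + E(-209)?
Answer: -18314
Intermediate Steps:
(1*(-41))*(238 + 202) + E(-209) = (1*(-41))*(238 + 202) - 274 = -41*440 - 274 = -18040 - 274 = -18314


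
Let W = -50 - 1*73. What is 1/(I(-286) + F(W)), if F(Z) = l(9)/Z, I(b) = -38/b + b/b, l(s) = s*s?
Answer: 5863/2781 ≈ 2.1082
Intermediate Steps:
l(s) = s²
I(b) = 1 - 38/b (I(b) = -38/b + 1 = 1 - 38/b)
W = -123 (W = -50 - 73 = -123)
F(Z) = 81/Z (F(Z) = 9²/Z = 81/Z)
1/(I(-286) + F(W)) = 1/((-38 - 286)/(-286) + 81/(-123)) = 1/(-1/286*(-324) + 81*(-1/123)) = 1/(162/143 - 27/41) = 1/(2781/5863) = 5863/2781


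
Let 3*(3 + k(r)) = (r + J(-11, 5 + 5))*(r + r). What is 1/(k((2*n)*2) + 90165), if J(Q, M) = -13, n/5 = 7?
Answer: 3/306046 ≈ 9.8024e-6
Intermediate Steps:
n = 35 (n = 5*7 = 35)
k(r) = -3 + 2*r*(-13 + r)/3 (k(r) = -3 + ((r - 13)*(r + r))/3 = -3 + ((-13 + r)*(2*r))/3 = -3 + (2*r*(-13 + r))/3 = -3 + 2*r*(-13 + r)/3)
1/(k((2*n)*2) + 90165) = 1/((-3 - 26*2*35*2/3 + 2*((2*35)*2)**2/3) + 90165) = 1/((-3 - 1820*2/3 + 2*(70*2)**2/3) + 90165) = 1/((-3 - 26/3*140 + (2/3)*140**2) + 90165) = 1/((-3 - 3640/3 + (2/3)*19600) + 90165) = 1/((-3 - 3640/3 + 39200/3) + 90165) = 1/(35551/3 + 90165) = 1/(306046/3) = 3/306046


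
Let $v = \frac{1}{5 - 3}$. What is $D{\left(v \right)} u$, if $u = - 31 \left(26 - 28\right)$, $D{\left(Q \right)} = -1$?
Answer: $-62$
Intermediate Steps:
$v = \frac{1}{2} \approx 0.5$
$u = 62$ ($u = \left(-31\right) \left(-2\right) = 62$)
$D{\left(v \right)} u = \left(-1\right) 62 = -62$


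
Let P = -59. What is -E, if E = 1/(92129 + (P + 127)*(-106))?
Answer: -1/84921 ≈ -1.1776e-5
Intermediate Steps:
E = 1/84921 (E = 1/(92129 + (-59 + 127)*(-106)) = 1/(92129 + 68*(-106)) = 1/(92129 - 7208) = 1/84921 ≈ 1.1776e-5)
-E = -1*1/84921 = -1/84921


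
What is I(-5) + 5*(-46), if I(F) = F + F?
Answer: -240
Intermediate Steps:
I(F) = 2*F
I(-5) + 5*(-46) = 2*(-5) + 5*(-46) = -10 - 230 = -240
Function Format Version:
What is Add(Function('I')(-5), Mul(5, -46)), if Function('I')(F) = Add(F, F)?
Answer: -240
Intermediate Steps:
Function('I')(F) = Mul(2, F)
Add(Function('I')(-5), Mul(5, -46)) = Add(Mul(2, -5), Mul(5, -46)) = Add(-10, -230) = -240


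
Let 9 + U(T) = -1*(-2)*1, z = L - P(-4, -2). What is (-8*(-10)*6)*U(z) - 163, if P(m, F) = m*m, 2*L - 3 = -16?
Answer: -3523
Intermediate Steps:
L = -13/2 (L = 3/2 + (½)*(-16) = 3/2 - 8 = -13/2 ≈ -6.5000)
P(m, F) = m²
z = -45/2 (z = -13/2 - 1*(-4)² = -13/2 - 1*16 = -13/2 - 16 = -45/2 ≈ -22.500)
U(T) = -7 (U(T) = -9 - 1*(-2)*1 = -9 + 2*1 = -9 + 2 = -7)
(-8*(-10)*6)*U(z) - 163 = (-8*(-10)*6)*(-7) - 163 = (80*6)*(-7) - 163 = 480*(-7) - 163 = -3360 - 163 = -3523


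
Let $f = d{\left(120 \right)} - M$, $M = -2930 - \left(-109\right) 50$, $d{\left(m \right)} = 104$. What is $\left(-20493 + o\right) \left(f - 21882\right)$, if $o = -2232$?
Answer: $552172050$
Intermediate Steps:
$M = 2520$ ($M = -2930 - -5450 = -2930 + 5450 = 2520$)
$f = -2416$ ($f = 104 - 2520 = -2416$)
$\left(-20493 + o\right) \left(f - 21882\right) = \left(-20493 - 2232\right) \left(-2416 - 21882\right) = \left(-22725\right) \left(-24298\right) = 552172050$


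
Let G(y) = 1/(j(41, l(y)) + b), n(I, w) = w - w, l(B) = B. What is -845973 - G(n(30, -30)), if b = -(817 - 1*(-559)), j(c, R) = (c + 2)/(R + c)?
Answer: -47690035888/56373 ≈ -8.4597e+5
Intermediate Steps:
j(c, R) = (2 + c)/(R + c)
b = -1376 (b = -(817 + 559) = -1*1376 = -1376)
n(I, w) = 0
G(y) = 1/(-1376 + 43/(41 + y)) (G(y) = 1/((2 + 41)/(y + 41) - 1376) = 1/(43/(41 + y) - 1376) = 1/(-1376 + 43/(41 + y)))
-845973 - G(n(30, -30)) = -845973 - (-41 - 1*0)/(43*(1311 + 32*0)) = -845973 - (-41 + 0)/(43*(1311 + 0)) = -845973 - (-41)/(43*1311) = -845973 - 1*(-41/56373) = -845973 + 41/56373 = -47690035888/56373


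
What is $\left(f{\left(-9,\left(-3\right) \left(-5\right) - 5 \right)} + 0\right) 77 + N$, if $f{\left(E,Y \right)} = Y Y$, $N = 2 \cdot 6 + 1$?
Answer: $7713$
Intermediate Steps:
$N = 13$ ($N = 12 + 1 = 13$)
$f{\left(E,Y \right)} = Y^{2}$
$\left(f{\left(-9,\left(-3\right) \left(-5\right) - 5 \right)} + 0\right) 77 + N = \left(\left(\left(-3\right) \left(-5\right) - 5\right)^{2} + 0\right) 77 + 13 = \left(\left(15 - 5\right)^{2} + 0\right) 77 + 13 = \left(10^{2} + 0\right) 77 + 13 = \left(100 + 0\right) 77 + 13 = 100 \cdot 77 + 13 = 7700 + 13 = 7713$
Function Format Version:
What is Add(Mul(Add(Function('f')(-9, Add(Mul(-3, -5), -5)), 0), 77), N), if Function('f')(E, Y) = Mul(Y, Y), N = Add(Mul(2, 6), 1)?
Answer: 7713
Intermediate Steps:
N = 13 (N = Add(12, 1) = 13)
Function('f')(E, Y) = Pow(Y, 2)
Add(Mul(Add(Function('f')(-9, Add(Mul(-3, -5), -5)), 0), 77), N) = Add(Mul(Add(Pow(Add(Mul(-3, -5), -5), 2), 0), 77), 13) = Add(Mul(Add(Pow(Add(15, -5), 2), 0), 77), 13) = Add(Mul(Add(Pow(10, 2), 0), 77), 13) = Add(Mul(Add(100, 0), 77), 13) = Add(Mul(100, 77), 13) = Add(7700, 13) = 7713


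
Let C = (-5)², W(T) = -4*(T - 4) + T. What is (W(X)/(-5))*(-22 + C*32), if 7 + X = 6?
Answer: -14782/5 ≈ -2956.4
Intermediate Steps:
X = -1 (X = -7 + 6 = -1)
W(T) = 16 - 3*T (W(T) = -4*(-4 + T) + T = (16 - 4*T) + T = 16 - 3*T)
C = 25
(W(X)/(-5))*(-22 + C*32) = ((16 - 3*(-1))/(-5))*(-22 + 25*32) = ((16 + 3)*(-⅕))*(-22 + 800) = (19*(-⅕))*778 = -19/5*778 = -14782/5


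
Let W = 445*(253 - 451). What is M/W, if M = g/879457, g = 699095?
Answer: -1571/174132486 ≈ -9.0219e-6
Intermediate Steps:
W = -88110 (W = 445*(-198) = -88110)
M = 699095/879457 ≈ 0.79492
M/W = (699095/879457)/(-88110) = (699095/879457)*(-1/88110) = -1571/174132486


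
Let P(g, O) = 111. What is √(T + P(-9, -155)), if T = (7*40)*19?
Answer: √5431 ≈ 73.695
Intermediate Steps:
T = 5320 (T = 280*19 = 5320)
√(T + P(-9, -155)) = √(5320 + 111) = √5431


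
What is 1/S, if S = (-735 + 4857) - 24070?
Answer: -1/19948 ≈ -5.0130e-5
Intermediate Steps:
S = -19948 (S = 4122 - 24070 = -19948)
1/S = 1/(-19948) = -1/19948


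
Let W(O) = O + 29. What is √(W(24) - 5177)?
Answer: 2*I*√1281 ≈ 71.582*I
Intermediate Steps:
W(O) = 29 + O
√(W(24) - 5177) = √((29 + 24) - 5177) = √(53 - 5177) = √(-5124) = 2*I*√1281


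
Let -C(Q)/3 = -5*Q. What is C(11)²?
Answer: 27225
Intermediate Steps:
C(Q) = 15*Q (C(Q) = -(-15)*Q = 15*Q)
C(11)² = (15*11)² = 165² = 27225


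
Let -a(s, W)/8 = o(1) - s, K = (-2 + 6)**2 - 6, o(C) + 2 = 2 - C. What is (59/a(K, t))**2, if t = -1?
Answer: 3481/7744 ≈ 0.44951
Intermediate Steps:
o(C) = -C (o(C) = -2 + (2 - C) = -C)
K = 10 (K = 4**2 - 6 = 16 - 6 = 10)
a(s, W) = 8 + 8*s (a(s, W) = -8*(-1*1 - s) = -8*(-1 - s) = 8 + 8*s)
(59/a(K, t))**2 = (59/(8 + 8*10))**2 = (59/(8 + 80))**2 = (59/88)**2 = 3481/7744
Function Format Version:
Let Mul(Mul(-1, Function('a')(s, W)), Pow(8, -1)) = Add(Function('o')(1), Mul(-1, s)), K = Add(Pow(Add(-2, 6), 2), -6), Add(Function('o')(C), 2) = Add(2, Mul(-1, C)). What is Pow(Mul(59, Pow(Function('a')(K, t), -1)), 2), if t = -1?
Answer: Rational(3481, 7744) ≈ 0.44951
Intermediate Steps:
Function('o')(C) = Mul(-1, C) (Function('o')(C) = Add(-2, Add(2, Mul(-1, C))) = Mul(-1, C))
K = 10 (K = Add(Pow(4, 2), -6) = Add(16, -6) = 10)
Function('a')(s, W) = Add(8, Mul(8, s)) (Function('a')(s, W) = Mul(-8, Add(Mul(-1, 1), Mul(-1, s))) = Mul(-8, Add(-1, Mul(-1, s))) = Add(8, Mul(8, s)))
Pow(Mul(59, Pow(Function('a')(K, t), -1)), 2) = Pow(Mul(59, Pow(Add(8, Mul(8, 10)), -1)), 2) = Pow(Mul(59, Pow(Add(8, 80), -1)), 2) = Pow(Mul(59, Pow(88, -1)), 2) = Pow(Mul(59, Rational(1, 88)), 2) = Pow(Rational(59, 88), 2) = Rational(3481, 7744)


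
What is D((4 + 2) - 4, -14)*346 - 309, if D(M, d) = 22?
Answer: 7303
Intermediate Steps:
D((4 + 2) - 4, -14)*346 - 309 = 22*346 - 309 = 7612 - 309 = 7303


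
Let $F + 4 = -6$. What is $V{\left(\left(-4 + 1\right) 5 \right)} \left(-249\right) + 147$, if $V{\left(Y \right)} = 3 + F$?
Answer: $1890$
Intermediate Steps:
$F = -10$ ($F = -4 - 6 = -10$)
$V{\left(Y \right)} = -7$ ($V{\left(Y \right)} = 3 - 10 = -7$)
$V{\left(\left(-4 + 1\right) 5 \right)} \left(-249\right) + 147 = \left(-7\right) \left(-249\right) + 147 = 1743 + 147 = 1890$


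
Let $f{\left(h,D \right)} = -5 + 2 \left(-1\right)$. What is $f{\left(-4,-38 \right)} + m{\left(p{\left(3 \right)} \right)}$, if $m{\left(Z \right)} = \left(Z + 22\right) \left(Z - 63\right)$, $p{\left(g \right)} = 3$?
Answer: $-1507$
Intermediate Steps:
$f{\left(h,D \right)} = -7$ ($f{\left(h,D \right)} = -5 - 2 = -7$)
$m{\left(Z \right)} = \left(-63 + Z\right) \left(22 + Z\right)$ ($m{\left(Z \right)} = \left(22 + Z\right) \left(-63 + Z\right) = \left(-63 + Z\right) \left(22 + Z\right)$)
$f{\left(-4,-38 \right)} + m{\left(p{\left(3 \right)} \right)} = -7 - \left(1509 - 9\right) = -7 - 1500 = -1507$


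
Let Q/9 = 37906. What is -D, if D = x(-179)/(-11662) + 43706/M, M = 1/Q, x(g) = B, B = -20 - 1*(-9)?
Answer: -173885979555299/11662 ≈ -1.4910e+10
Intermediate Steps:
B = -11 (B = -20 + 9 = -11)
x(g) = -11
Q = 341154 (Q = 9*37906 = 341154)
M = 1/341154 ≈ 2.9312e-6
D = 173885979555299/11662 (D = -11/(-11662) + 43706/(1/341154) = -11*(-1/11662) + 43706*341154 = 11/11662 + 14910476724 = 173885979555299/11662 ≈ 1.4910e+10)
-D = -1*173885979555299/11662 = -173885979555299/11662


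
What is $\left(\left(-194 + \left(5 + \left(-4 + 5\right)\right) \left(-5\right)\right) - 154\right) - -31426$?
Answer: $31048$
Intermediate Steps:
$\left(\left(-194 + \left(5 + \left(-4 + 5\right)\right) \left(-5\right)\right) - 154\right) - -31426 = \left(\left(-194 + \left(5 + 1\right) \left(-5\right)\right) - 154\right) + 31426 = \left(\left(-194 + 6 \left(-5\right)\right) - 154\right) + 31426 = \left(\left(-194 - 30\right) - 154\right) + 31426 = \left(-224 - 154\right) + 31426 = -378 + 31426 = 31048$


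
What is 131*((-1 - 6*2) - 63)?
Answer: -9956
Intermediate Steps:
131*((-1 - 6*2) - 63) = 131*((-1 - 12) - 63) = 131*(-13 - 63) = 131*(-76) = -9956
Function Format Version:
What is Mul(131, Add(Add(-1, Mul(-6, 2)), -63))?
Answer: -9956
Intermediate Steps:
Mul(131, Add(Add(-1, Mul(-6, 2)), -63)) = Mul(131, Add(Add(-1, -12), -63)) = Mul(131, Add(-13, -63)) = Mul(131, -76) = -9956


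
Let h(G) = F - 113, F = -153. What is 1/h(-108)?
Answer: -1/266 ≈ -0.0037594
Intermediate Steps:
h(G) = -266 (h(G) = -153 - 113 = -266)
1/h(-108) = 1/(-266) = -1/266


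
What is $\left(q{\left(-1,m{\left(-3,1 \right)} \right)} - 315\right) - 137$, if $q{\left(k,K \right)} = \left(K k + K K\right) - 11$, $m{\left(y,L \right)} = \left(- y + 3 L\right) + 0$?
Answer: $-433$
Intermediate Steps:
$m{\left(y,L \right)} = - y + 3 L$
$q{\left(k,K \right)} = -11 + K^{2} + K k$ ($q{\left(k,K \right)} = \left(K k + K^{2}\right) - 11 = \left(K^{2} + K k\right) - 11 = -11 + K^{2} + K k$)
$\left(q{\left(-1,m{\left(-3,1 \right)} \right)} - 315\right) - 137 = \left(\left(-11 + \left(\left(-1\right) \left(-3\right) + 3 \cdot 1\right)^{2} + \left(\left(-1\right) \left(-3\right) + 3 \cdot 1\right) \left(-1\right)\right) - 315\right) - 137 = \left(\left(-11 + \left(3 + 3\right)^{2} + \left(3 + 3\right) \left(-1\right)\right) - 315\right) - 137 = \left(\left(-11 + 6^{2} + 6 \left(-1\right)\right) - 315\right) - 137 = \left(\left(-11 + 36 - 6\right) - 315\right) - 137 = \left(19 - 315\right) - 137 = -296 - 137 = -433$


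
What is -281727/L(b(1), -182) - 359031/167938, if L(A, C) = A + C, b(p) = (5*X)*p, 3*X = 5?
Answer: 141750951627/87495698 ≈ 1620.1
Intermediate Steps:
X = 5/3 (X = (⅓)*5 = 5/3 ≈ 1.6667)
b(p) = 25*p/3 (b(p) = (5*(5/3))*p = 25*p/3)
-281727/L(b(1), -182) - 359031/167938 = -281727/((25/3)*1 - 182) - 359031/167938 = -281727/(25/3 - 182) - 359031*1/167938 = -281727/(-521/3) - 359031/167938 = -281727*(-3/521) - 359031/167938 = 845181/521 - 359031/167938 = 141750951627/87495698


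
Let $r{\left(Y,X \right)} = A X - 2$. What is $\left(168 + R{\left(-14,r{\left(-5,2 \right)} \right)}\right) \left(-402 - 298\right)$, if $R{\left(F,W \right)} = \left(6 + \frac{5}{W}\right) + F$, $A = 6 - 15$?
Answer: $-111825$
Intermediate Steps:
$A = -9$ ($A = 6 - 15 = -9$)
$r{\left(Y,X \right)} = -2 - 9 X$ ($r{\left(Y,X \right)} = - 9 X - 2 = -2 - 9 X$)
$R{\left(F,W \right)} = 6 + F + \frac{5}{W}$
$\left(168 + R{\left(-14,r{\left(-5,2 \right)} \right)}\right) \left(-402 - 298\right) = \left(168 + \left(6 - 14 + \frac{5}{-2 - 18}\right)\right) \left(-402 - 298\right) = \left(168 + \left(6 - 14 + \frac{5}{-2 - 18}\right)\right) \left(-700\right) = \left(168 + \left(6 - 14 + \frac{5}{-20}\right)\right) \left(-700\right) = \left(168 + \left(6 - 14 + 5 \left(- \frac{1}{20}\right)\right)\right) \left(-700\right) = \left(168 - \frac{33}{4}\right) \left(-700\right) = \frac{639}{4} \left(-700\right) = -111825$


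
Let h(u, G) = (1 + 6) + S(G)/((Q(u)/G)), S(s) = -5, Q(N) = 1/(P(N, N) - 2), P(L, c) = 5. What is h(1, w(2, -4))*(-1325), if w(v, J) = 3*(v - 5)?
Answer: -188150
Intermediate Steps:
Q(N) = ⅓ (Q(N) = 1/(5 - 2) = 1/3 = ⅓)
w(v, J) = -15 + 3*v (w(v, J) = 3*(-5 + v) = -15 + 3*v)
h(u, G) = 7 - 15*G (h(u, G) = (1 + 6) - 5*3*G = 7 - 15*G)
h(1, w(2, -4))*(-1325) = (7 - 15*(-15 + 3*2))*(-1325) = (7 - 15*(-15 + 6))*(-1325) = (7 - 15*(-9))*(-1325) = (7 + 135)*(-1325) = 142*(-1325) = -188150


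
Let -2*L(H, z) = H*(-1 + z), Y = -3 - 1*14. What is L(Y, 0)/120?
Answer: -17/240 ≈ -0.070833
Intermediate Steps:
Y = -17 (Y = -3 - 14 = -17)
L(H, z) = -H*(-1 + z)/2
L(Y, 0)/120 = ((½)*(-17)*(1 - 1*0))/120 = ((½)*(-17)*(1 + 0))*(1/120) = ((½)*(-17)*1)*(1/120) = -17/2*1/120 = -17/240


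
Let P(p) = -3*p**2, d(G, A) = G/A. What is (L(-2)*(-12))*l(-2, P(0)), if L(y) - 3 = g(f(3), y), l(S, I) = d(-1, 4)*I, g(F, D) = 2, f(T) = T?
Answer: 0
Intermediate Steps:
l(S, I) = -I/4 (l(S, I) = (-1/4)*I = (-1*1/4)*I = -I/4)
L(y) = 5 (L(y) = 3 + 2 = 5)
(L(-2)*(-12))*l(-2, P(0)) = (5*(-12))*(-(-3)*0**2/4) = -(-15)*(-3*0) = -(-15)*0 = -60*0 = 0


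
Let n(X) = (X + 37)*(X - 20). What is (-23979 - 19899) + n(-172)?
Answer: -17958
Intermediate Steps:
n(X) = (-20 + X)*(37 + X) (n(X) = (37 + X)*(-20 + X) = (-20 + X)*(37 + X))
(-23979 - 19899) + n(-172) = (-23979 - 19899) + (-740 + (-172)² + 17*(-172)) = -43878 + (-740 + 29584 - 2924) = -43878 + 25920 = -17958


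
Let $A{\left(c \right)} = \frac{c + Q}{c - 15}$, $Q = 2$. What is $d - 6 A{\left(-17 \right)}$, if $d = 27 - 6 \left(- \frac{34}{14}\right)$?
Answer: $\frac{4341}{112} \approx 38.759$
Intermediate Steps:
$A{\left(c \right)} = \frac{2 + c}{-15 + c}$ ($A{\left(c \right)} = \frac{c + 2}{c - 15} = \frac{2 + c}{-15 + c}$)
$d = \frac{291}{7}$ ($d = 27 - 6 \left(\left(-34\right) \frac{1}{14}\right) = 27 - - \frac{102}{7} = 27 + \frac{102}{7} = \frac{291}{7} \approx 41.571$)
$d - 6 A{\left(-17 \right)} = \frac{291}{7} - 6 \frac{2 - 17}{-15 - 17} = \frac{291}{7} - 6 \frac{1}{-32} \left(-15\right) = \frac{291}{7} - 6 \left(\left(- \frac{1}{32}\right) \left(-15\right)\right) = \frac{291}{7} - 6 \cdot \frac{15}{32} = \frac{291}{7} - \frac{45}{16} = \frac{4341}{112}$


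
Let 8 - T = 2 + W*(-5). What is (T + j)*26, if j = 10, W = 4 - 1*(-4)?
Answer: 1456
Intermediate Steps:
W = 8 (W = 4 + 4 = 8)
T = 46 (T = 8 - (2 + 8*(-5)) = 8 - (2 - 40) = 8 - 1*(-38) = 8 + 38 = 46)
(T + j)*26 = (46 + 10)*26 = 56*26 = 1456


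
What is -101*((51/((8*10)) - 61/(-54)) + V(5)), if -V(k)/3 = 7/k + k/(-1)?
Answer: -548329/432 ≈ -1269.3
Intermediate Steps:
V(k) = -21/k + 3*k (V(k) = -3*(7/k + k/(-1)) = -3*(7/k + k*(-1)) = -3*(7/k - k) = -3*(-k + 7/k) = -21/k + 3*k)
-101*((51/((8*10)) - 61/(-54)) + V(5)) = -101*((51/((8*10)) - 61/(-54)) + (-21/5 + 3*5)) = -101*((51/80 - 61*(-1/54)) + (-21*⅕ + 15)) = -101*((51*(1/80) + 61/54) + (-21/5 + 15)) = -101*((51/80 + 61/54) + 54/5) = -101*(3817/2160 + 54/5) = -101*5429/432 = -548329/432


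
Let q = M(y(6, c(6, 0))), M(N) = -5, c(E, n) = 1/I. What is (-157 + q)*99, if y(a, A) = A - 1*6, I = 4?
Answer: -16038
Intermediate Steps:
c(E, n) = ¼ (c(E, n) = 1/4 = ¼)
y(a, A) = -6 + A (y(a, A) = A - 6 = -6 + A)
q = -5
(-157 + q)*99 = (-157 - 5)*99 = -162*99 = -16038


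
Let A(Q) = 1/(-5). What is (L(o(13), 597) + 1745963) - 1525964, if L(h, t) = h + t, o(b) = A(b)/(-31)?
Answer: 34192381/155 ≈ 2.2060e+5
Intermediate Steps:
A(Q) = -1/5
o(b) = 1/155 (o(b) = -1/5/(-31) = -1/5*(-1/31) = 1/155)
(L(o(13), 597) + 1745963) - 1525964 = ((1/155 + 597) + 1745963) - 1525964 = (92536/155 + 1745963) - 1525964 = 270716801/155 - 1525964 = 34192381/155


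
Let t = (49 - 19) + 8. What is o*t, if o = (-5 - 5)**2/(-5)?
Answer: -760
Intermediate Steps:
t = 38 (t = 30 + 8 = 38)
o = -20 (o = (-10)**2*(-1/5) = 100*(-1/5) = -20)
o*t = -20*38 = -760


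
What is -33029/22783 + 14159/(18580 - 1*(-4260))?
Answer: -431797863/520363720 ≈ -0.82980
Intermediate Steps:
-33029/22783 + 14159/(18580 - 1*(-4260)) = -33029*1/22783 + 14159/(18580 + 4260) = -33029/22783 + 14159/22840 = -431797863/520363720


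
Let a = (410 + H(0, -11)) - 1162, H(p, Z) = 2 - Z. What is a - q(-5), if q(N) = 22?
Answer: -761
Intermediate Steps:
a = -739 (a = (410 + (2 - 1*(-11))) - 1162 = (410 + (2 + 11)) - 1162 = (410 + 13) - 1162 = 423 - 1162 = -739)
a - q(-5) = -739 - 1*22 = -739 - 22 = -761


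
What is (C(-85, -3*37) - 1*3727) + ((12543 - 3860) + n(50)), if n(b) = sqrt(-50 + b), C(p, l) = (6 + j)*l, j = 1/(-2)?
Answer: 8691/2 ≈ 4345.5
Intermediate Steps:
j = -1/2 ≈ -0.50000
C(p, l) = 11*l/2 (C(p, l) = (6 - 1/2)*l = 11*l/2)
(C(-85, -3*37) - 1*3727) + ((12543 - 3860) + n(50)) = (11*(-3*37)/2 - 1*3727) + ((12543 - 3860) + sqrt(-50 + 50)) = ((11/2)*(-111) - 3727) + (8683 + sqrt(0)) = (-1221/2 - 3727) + (8683 + 0) = -8675/2 + 8683 = 8691/2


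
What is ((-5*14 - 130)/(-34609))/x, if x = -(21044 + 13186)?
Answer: -20/118466607 ≈ -1.6882e-7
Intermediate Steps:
x = -34230 (x = -1*34230 = -34230)
((-5*14 - 130)/(-34609))/x = ((-5*14 - 130)/(-34609))/(-34230) = ((-70 - 130)*(-1/34609))*(-1/34230) = -200*(-1/34609)*(-1/34230) = (200/34609)*(-1/34230) = -20/118466607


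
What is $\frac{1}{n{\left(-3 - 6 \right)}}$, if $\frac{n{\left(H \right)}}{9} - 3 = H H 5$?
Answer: $\frac{1}{3672} \approx 0.00027233$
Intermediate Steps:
$n{\left(H \right)} = 27 + 45 H^{2}$ ($n{\left(H \right)} = 27 + 9 H H 5 = 27 + 9 H^{2} \cdot 5 = 27 + 9 \cdot 5 H^{2} = 27 + 45 H^{2}$)
$\frac{1}{n{\left(-3 - 6 \right)}} = \frac{1}{27 + 45 \left(-3 - 6\right)^{2}} = \frac{1}{27 + 45 \left(-9\right)^{2}} = \frac{1}{27 + 45 \cdot 81} = \frac{1}{27 + 3645} = \frac{1}{3672}$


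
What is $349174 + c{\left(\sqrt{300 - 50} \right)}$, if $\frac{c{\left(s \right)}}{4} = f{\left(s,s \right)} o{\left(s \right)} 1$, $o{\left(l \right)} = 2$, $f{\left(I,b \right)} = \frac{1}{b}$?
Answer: $349174 + \frac{4 \sqrt{10}}{25} \approx 3.4917 \cdot 10^{5}$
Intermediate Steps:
$c{\left(s \right)} = \frac{8}{s}$ ($c{\left(s \right)} = 4 \frac{1}{s} 2 \cdot 1 = 4 \frac{2}{s} 1 = 4 \frac{2}{s} = \frac{8}{s}$)
$349174 + c{\left(\sqrt{300 - 50} \right)} = 349174 + \frac{8}{\sqrt{300 - 50}} = 349174 + \frac{8}{\sqrt{250}} = 349174 + \frac{8}{5 \sqrt{10}} = 349174 + 8 \frac{\sqrt{10}}{50} = 349174 + \frac{4 \sqrt{10}}{25}$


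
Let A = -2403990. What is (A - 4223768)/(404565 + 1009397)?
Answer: -3313879/706981 ≈ -4.6874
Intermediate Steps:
(A - 4223768)/(404565 + 1009397) = (-2403990 - 4223768)/(404565 + 1009397) = -6627758/1413962 = -6627758*1/1413962 = -3313879/706981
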